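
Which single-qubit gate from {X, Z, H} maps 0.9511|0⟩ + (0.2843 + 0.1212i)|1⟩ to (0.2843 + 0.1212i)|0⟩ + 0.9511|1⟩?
X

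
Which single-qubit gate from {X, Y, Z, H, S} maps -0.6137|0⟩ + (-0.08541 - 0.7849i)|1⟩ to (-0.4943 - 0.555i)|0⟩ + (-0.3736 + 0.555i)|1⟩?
H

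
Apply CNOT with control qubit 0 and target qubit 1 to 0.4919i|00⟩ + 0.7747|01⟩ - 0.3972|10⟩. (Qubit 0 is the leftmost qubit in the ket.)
0.4919i|00⟩ + 0.7747|01⟩ - 0.3972|11⟩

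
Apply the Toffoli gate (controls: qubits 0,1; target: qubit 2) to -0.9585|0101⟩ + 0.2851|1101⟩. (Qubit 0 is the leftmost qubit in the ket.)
-0.9585|0101⟩ + 0.2851|1111⟩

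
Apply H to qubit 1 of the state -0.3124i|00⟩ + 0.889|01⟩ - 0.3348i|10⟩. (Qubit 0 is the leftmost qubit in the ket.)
(0.6286 - 0.2209i)|00⟩ + (-0.6286 - 0.2209i)|01⟩ - 0.2367i|10⟩ - 0.2367i|11⟩

H on qubit 1 mixes each pair of kets that differ only in qubit 1: amplitudes (a, b) of (|…0…⟩, |…1…⟩) become ((a + b)/√2, (a − b)/√2). Kets absent from the input have amplitude 0.
(|00⟩, |01⟩): (a, b) = (-0.3124i, 0.889) → ((0.6286 - 0.2209i), (-0.6286 - 0.2209i))
(|10⟩, |11⟩): (a, b) = (-0.3348i, 0) → (-0.2367i, -0.2367i)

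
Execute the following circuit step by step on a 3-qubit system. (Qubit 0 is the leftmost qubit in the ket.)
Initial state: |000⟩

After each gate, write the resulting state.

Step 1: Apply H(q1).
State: 1/√2|000⟩ + 1/√2|010⟩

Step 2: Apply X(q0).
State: 1/√2|100⟩ + 1/√2|110⟩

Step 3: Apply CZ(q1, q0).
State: 1/√2|100⟩ - 1/√2|110⟩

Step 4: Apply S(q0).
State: (1/√2)i|100⟩ - (1/√2)i|110⟩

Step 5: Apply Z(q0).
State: -(1/√2)i|100⟩ + (1/√2)i|110⟩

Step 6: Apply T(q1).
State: -(1/√2)i|100⟩ + (-1/2 + (1/2)i)|110⟩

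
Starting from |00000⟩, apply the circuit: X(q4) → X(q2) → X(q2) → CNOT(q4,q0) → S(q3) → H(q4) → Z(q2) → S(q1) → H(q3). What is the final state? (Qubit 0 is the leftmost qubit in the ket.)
1/2|10000⟩ - 1/2|10001⟩ + 1/2|10010⟩ - 1/2|10011⟩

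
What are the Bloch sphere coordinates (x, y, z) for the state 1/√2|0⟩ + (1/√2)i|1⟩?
(0, 1, 0)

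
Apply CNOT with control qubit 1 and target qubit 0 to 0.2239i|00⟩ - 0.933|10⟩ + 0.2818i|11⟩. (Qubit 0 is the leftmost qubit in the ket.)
0.2239i|00⟩ + 0.2818i|01⟩ - 0.933|10⟩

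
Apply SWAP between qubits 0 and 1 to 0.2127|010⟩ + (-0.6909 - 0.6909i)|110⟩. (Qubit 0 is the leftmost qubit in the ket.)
0.2127|100⟩ + (-0.6909 - 0.6909i)|110⟩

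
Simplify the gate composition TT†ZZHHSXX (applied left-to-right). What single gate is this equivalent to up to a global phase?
S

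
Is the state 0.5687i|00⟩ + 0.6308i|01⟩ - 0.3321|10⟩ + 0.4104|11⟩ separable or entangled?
Entangled

Writing the state as a|00⟩ + b|01⟩ + c|10⟩ + d|11⟩, it is a product state iff ad − bc = 0.
Here (a, b, c, d) = (0.5687i, 0.6308i, -0.3321, 0.4104): ad − bc = (0.5687i)(0.4104) − (0.6308i)(-0.3321) = 0.4429i ≠ 0, so the state is entangled.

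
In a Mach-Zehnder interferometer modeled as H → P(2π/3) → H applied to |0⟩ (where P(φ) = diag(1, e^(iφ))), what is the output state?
(0.25 + 0.433i)|0⟩ + (0.75 - 0.433i)|1⟩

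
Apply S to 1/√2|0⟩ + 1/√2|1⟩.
1/√2|0⟩ + (1/√2)i|1⟩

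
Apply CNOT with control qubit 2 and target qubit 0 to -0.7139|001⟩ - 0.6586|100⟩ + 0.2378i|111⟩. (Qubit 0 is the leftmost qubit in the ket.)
0.2378i|011⟩ - 0.6586|100⟩ - 0.7139|101⟩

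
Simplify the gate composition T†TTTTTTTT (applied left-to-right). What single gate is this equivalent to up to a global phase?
T†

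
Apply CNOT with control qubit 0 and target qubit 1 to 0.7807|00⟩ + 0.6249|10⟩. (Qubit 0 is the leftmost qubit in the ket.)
0.7807|00⟩ + 0.6249|11⟩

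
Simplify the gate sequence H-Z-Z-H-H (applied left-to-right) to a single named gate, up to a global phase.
H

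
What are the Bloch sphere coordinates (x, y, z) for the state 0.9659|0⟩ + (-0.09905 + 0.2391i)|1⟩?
(-0.1913, 0.4619, 0.866)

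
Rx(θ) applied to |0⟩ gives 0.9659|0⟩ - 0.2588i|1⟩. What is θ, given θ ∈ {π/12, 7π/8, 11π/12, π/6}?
π/6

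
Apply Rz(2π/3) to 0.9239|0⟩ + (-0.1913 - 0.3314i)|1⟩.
(0.462 - 0.8001i)|0⟩ + (0.1914 - 0.3314i)|1⟩

Rz(2π/3) = [[e^(−iθ/2), 0], [0, e^(iθ/2)]] with e^(±iθ/2) = cos(θ/2) ± i·sin(θ/2); θ = 2π/3, cos(θ/2) ≈ 0.5, sin(θ/2) ≈ 0.866025.
With a = amp(|0⟩) = 0.9239 and b = amp(|1⟩) = (-0.1913 - 0.3314i):
new amp(|0⟩) = (0.5 - 0.866025i)·a = (0.462 - 0.8001i)
new amp(|1⟩) = (0.5 + 0.866025i)·b = (0.1914 - 0.3314i)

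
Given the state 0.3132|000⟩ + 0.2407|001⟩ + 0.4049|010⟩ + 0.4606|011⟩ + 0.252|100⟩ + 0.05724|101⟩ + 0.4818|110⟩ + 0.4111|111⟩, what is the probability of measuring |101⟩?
0.003276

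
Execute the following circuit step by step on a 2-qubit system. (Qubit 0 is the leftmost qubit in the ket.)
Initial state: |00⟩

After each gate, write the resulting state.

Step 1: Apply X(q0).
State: |10⟩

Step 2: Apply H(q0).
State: 1/√2|00⟩ - 1/√2|10⟩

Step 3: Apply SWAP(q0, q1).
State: 1/√2|00⟩ - 1/√2|01⟩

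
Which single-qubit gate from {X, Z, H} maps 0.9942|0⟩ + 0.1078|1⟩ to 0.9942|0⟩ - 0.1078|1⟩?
Z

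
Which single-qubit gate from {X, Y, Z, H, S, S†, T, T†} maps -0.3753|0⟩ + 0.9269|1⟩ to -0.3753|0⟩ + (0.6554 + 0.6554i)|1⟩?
T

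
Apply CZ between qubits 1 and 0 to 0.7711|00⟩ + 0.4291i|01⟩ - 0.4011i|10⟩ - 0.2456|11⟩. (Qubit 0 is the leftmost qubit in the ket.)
0.7711|00⟩ + 0.4291i|01⟩ - 0.4011i|10⟩ + 0.2456|11⟩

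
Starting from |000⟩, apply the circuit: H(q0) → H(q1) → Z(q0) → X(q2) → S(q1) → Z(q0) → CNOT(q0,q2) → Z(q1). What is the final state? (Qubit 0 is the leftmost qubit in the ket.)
1/2|001⟩ - (1/2)i|011⟩ + 1/2|100⟩ - (1/2)i|110⟩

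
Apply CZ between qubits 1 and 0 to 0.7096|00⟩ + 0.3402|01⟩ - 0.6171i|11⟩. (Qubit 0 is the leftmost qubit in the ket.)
0.7096|00⟩ + 0.3402|01⟩ + 0.6171i|11⟩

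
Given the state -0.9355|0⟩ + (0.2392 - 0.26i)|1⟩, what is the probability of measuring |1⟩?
0.1248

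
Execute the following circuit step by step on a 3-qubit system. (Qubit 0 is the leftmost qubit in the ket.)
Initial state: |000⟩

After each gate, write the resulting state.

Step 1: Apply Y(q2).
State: i|001⟩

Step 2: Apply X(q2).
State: i|000⟩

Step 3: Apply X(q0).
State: i|100⟩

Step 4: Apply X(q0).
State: i|000⟩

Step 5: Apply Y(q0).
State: -|100⟩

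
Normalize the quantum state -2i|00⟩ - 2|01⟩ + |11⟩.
-0.6667i|00⟩ - 0.6667|01⟩ + 0.3333|11⟩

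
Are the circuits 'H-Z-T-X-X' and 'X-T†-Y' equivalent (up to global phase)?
No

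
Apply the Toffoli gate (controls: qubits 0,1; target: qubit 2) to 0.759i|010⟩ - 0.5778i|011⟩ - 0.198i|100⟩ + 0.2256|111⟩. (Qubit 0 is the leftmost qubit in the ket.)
0.759i|010⟩ - 0.5778i|011⟩ - 0.198i|100⟩ + 0.2256|110⟩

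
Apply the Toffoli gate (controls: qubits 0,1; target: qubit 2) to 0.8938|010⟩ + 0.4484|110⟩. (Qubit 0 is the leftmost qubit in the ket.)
0.8938|010⟩ + 0.4484|111⟩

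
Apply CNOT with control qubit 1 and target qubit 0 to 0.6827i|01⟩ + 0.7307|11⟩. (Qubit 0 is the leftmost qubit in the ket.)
0.7307|01⟩ + 0.6827i|11⟩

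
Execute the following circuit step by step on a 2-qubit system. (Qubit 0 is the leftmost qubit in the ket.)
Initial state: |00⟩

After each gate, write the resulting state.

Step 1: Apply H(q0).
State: 1/√2|00⟩ + 1/√2|10⟩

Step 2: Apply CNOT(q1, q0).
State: 1/√2|00⟩ + 1/√2|10⟩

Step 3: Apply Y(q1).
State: (1/√2)i|01⟩ + (1/√2)i|11⟩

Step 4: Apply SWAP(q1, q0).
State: (1/√2)i|10⟩ + (1/√2)i|11⟩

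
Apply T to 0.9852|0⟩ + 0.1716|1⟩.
0.9852|0⟩ + (0.1213 + 0.1213i)|1⟩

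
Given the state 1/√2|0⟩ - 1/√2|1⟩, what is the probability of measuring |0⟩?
1/2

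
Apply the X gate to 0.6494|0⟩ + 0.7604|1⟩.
0.7604|0⟩ + 0.6494|1⟩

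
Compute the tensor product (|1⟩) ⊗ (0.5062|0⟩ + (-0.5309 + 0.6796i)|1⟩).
0.5062|10⟩ + (-0.5309 + 0.6796i)|11⟩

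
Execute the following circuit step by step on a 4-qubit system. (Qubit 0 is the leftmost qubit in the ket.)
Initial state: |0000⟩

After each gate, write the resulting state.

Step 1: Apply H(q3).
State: 1/√2|0000⟩ + 1/√2|0001⟩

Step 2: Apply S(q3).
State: 1/√2|0000⟩ + (1/√2)i|0001⟩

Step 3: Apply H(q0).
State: 1/2|0000⟩ + (1/2)i|0001⟩ + 1/2|1000⟩ + (1/2)i|1001⟩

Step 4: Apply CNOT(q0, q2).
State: 1/2|0000⟩ + (1/2)i|0001⟩ + 1/2|1010⟩ + (1/2)i|1011⟩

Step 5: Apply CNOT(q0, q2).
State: 1/2|0000⟩ + (1/2)i|0001⟩ + 1/2|1000⟩ + (1/2)i|1001⟩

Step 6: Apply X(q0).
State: 1/2|0000⟩ + (1/2)i|0001⟩ + 1/2|1000⟩ + (1/2)i|1001⟩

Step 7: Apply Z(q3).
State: 1/2|0000⟩ - (1/2)i|0001⟩ + 1/2|1000⟩ - (1/2)i|1001⟩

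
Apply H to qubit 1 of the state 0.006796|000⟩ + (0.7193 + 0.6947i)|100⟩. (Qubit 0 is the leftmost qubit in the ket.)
0.004805|000⟩ + 0.004805|010⟩ + (0.5086 + 0.4912i)|100⟩ + (0.5086 + 0.4912i)|110⟩

H on qubit 1 mixes each pair of kets that differ only in qubit 1: amplitudes (a, b) of (|…0…⟩, |…1…⟩) become ((a + b)/√2, (a − b)/√2). Kets absent from the input have amplitude 0.
(|000⟩, |010⟩): (a, b) = (0.006796, 0) → (0.004805, 0.004805)
(|100⟩, |110⟩): (a, b) = ((0.7193 + 0.6947i), 0) → ((0.5086 + 0.4912i), (0.5086 + 0.4912i))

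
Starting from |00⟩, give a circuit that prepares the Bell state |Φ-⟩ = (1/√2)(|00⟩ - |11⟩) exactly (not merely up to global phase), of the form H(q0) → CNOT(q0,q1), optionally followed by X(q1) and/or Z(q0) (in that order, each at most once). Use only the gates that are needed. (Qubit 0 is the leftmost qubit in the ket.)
H(q0) → CNOT(q0,q1) → Z(q0)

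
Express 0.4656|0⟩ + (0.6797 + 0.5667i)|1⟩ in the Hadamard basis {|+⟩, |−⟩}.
(0.8098 + 0.4007i)|+⟩ + (-0.1514 - 0.4007i)|−⟩

With |ψ⟩ = α|0⟩ + β|1⟩, the Hadamard-basis coefficients are ⟨+|ψ⟩ = (α + β)/√2 and ⟨−|ψ⟩ = (α − β)/√2.
Here α = 0.4656, β = (0.6797 + 0.5667i): (α + β)/√2 = (0.8098 + 0.4007i), (α − β)/√2 = (-0.1514 - 0.4007i).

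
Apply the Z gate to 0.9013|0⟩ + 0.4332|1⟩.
0.9013|0⟩ - 0.4332|1⟩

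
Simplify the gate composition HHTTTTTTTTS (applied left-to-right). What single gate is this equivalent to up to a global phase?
S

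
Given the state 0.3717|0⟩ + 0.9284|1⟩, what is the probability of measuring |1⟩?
0.8619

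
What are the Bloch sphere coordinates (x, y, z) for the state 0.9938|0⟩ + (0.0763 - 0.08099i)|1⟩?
(0.1517, -0.161, 0.9753)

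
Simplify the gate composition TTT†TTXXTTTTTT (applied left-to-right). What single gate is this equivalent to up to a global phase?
T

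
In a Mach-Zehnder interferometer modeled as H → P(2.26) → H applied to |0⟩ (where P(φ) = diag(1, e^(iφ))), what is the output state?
(0.182 + 0.3859i)|0⟩ + (0.818 - 0.3859i)|1⟩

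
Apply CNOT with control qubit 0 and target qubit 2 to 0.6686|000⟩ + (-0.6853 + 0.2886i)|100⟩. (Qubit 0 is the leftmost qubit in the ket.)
0.6686|000⟩ + (-0.6853 + 0.2886i)|101⟩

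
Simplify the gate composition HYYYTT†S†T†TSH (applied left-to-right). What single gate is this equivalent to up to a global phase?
Y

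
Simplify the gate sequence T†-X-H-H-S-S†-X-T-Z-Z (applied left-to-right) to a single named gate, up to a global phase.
I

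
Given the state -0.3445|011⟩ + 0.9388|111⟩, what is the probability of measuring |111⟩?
0.8813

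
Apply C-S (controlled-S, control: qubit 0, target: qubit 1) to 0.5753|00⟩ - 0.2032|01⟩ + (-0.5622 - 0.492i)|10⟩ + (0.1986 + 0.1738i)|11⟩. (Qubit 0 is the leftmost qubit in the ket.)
0.5753|00⟩ - 0.2032|01⟩ + (-0.5622 - 0.492i)|10⟩ + (-0.1738 + 0.1986i)|11⟩

C-S leaves the control-|0⟩ kets |00⟩, |01⟩ unchanged and applies S to qubit 1 on the control-|1⟩ pair (|10⟩, |11⟩).
S = [[1, 0], [0, i]].
With a = amp(|10⟩) = (-0.5622 - 0.492i) and b = amp(|11⟩) = (0.1986 + 0.1738i):
new amp(|10⟩) = (1)·a = (-0.5622 - 0.492i)
new amp(|11⟩) = (i)·b = (-0.1738 + 0.1986i)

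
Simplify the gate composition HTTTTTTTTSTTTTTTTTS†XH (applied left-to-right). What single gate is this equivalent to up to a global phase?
Z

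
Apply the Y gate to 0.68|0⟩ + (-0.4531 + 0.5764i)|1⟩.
(0.5764 + 0.4531i)|0⟩ + 0.68i|1⟩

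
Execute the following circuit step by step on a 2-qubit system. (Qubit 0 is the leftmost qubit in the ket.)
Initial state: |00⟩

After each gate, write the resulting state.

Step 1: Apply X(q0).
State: |10⟩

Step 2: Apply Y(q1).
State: i|11⟩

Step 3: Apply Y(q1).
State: |10⟩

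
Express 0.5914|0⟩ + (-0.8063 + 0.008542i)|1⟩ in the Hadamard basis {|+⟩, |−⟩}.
(-0.152 + 0.00604i)|+⟩ + (0.9883 - 0.00604i)|−⟩

With |ψ⟩ = α|0⟩ + β|1⟩, the Hadamard-basis coefficients are ⟨+|ψ⟩ = (α + β)/√2 and ⟨−|ψ⟩ = (α − β)/√2.
Here α = 0.5914, β = (-0.8063 + 0.008542i): (α + β)/√2 = (-0.152 + 0.00604i), (α − β)/√2 = (0.9883 - 0.00604i).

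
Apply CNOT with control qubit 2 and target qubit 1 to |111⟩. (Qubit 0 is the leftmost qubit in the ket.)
|101⟩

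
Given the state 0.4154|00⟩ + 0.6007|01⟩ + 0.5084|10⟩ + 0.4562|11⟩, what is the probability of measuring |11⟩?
0.2081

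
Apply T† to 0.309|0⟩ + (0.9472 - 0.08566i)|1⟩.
0.309|0⟩ + (0.6092 - 0.7303i)|1⟩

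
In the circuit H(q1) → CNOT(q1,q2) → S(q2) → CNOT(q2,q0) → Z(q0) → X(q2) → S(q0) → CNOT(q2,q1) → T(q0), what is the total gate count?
9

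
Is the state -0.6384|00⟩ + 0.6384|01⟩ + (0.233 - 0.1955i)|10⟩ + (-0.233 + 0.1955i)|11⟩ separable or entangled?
Separable

Writing the state as a|00⟩ + b|01⟩ + c|10⟩ + d|11⟩, it is a product state iff ad − bc = 0.
Here (a, b, c, d) = (-0.6384, 0.6384, (0.233 - 0.1955i), (-0.233 + 0.1955i)): ad − bc = (-0.6384)(-0.233 + 0.1955i) − (0.6384)(0.233 - 0.1955i) = 0, so the state is separable.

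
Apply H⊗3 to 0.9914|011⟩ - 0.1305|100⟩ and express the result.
0.3044|000⟩ - 0.3967|001⟩ - 0.3967|010⟩ + 0.3044|011⟩ + 0.3967|100⟩ - 0.3044|101⟩ - 0.3044|110⟩ + 0.3967|111⟩

H⊗3 gives amp(|y⟩) = (1/2√2) Σ_x (−1)^(x·y) amp(|x⟩), where x·y is the number of positions in which both x and y have a 1.
|000⟩: (0.9914 - 0.1305)/(2√2) = 0.3044
|001⟩: (-0.9914 - 0.1305)/(2√2) = -0.3967
|010⟩: (-0.9914 - 0.1305)/(2√2) = -0.3967
|011⟩: (0.9914 - 0.1305)/(2√2) = 0.3044
|100⟩: (0.9914 + 0.1305)/(2√2) = 0.3967
|101⟩: (-0.9914 + 0.1305)/(2√2) = -0.3044
|110⟩: (-0.9914 + 0.1305)/(2√2) = -0.3044
|111⟩: (0.9914 + 0.1305)/(2√2) = 0.3967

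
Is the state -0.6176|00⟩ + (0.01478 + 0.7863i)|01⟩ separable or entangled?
Separable

Writing the state as a|00⟩ + b|01⟩ + c|10⟩ + d|11⟩, it is a product state iff ad − bc = 0.
Here (a, b, c, d) = (-0.6176, (0.01478 + 0.7863i), 0, 0): ad − bc = (-0.6176)(0) − (0.01478 + 0.7863i)(0) = 0, so the state is separable.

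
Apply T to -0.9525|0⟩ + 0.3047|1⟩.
-0.9525|0⟩ + (0.2155 + 0.2155i)|1⟩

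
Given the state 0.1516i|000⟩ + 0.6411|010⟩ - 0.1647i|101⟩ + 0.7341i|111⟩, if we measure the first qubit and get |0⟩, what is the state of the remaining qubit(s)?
0.2301i|00⟩ + 0.9732|10⟩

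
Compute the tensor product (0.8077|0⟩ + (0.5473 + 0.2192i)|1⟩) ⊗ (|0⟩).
0.8077|00⟩ + (0.5473 + 0.2192i)|10⟩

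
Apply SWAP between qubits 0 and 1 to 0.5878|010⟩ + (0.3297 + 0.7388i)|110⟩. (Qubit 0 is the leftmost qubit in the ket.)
0.5878|100⟩ + (0.3297 + 0.7388i)|110⟩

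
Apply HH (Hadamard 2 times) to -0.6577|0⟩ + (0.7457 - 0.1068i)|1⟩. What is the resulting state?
-0.6577|0⟩ + (0.7457 - 0.1068i)|1⟩

H² = I, so an even number of Hadamards cancels: H^2 = I and the state is unchanged.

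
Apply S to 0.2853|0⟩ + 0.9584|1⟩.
0.2853|0⟩ + 0.9584i|1⟩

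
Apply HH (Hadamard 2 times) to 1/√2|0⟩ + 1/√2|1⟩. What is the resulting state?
1/√2|0⟩ + 1/√2|1⟩

H² = I, so an even number of Hadamards cancels: H^2 = I and the state is unchanged.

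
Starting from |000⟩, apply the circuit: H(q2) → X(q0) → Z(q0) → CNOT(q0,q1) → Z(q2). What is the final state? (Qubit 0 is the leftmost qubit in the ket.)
-1/√2|110⟩ + 1/√2|111⟩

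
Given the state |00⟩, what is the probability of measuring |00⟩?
1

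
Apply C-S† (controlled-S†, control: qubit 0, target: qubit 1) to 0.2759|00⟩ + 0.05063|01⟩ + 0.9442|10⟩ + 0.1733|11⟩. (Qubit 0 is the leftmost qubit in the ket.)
0.2759|00⟩ + 0.05063|01⟩ + 0.9442|10⟩ - 0.1733i|11⟩

C-S† leaves the control-|0⟩ kets |00⟩, |01⟩ unchanged and applies S† to qubit 1 on the control-|1⟩ pair (|10⟩, |11⟩).
S† = [[1, 0], [0, -i]].
With a = amp(|10⟩) = 0.9442 and b = amp(|11⟩) = 0.1733:
new amp(|10⟩) = (1)·a = 0.9442
new amp(|11⟩) = (-i)·b = -0.1733i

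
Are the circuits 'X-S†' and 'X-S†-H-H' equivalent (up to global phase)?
Yes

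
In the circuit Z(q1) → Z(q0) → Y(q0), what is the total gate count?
3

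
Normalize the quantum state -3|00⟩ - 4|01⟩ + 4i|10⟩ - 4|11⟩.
-0.3974|00⟩ - 0.5298|01⟩ + 0.5298i|10⟩ - 0.5298|11⟩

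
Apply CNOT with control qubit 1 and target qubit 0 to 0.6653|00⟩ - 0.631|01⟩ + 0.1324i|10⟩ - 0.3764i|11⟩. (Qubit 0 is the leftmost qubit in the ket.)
0.6653|00⟩ - 0.3764i|01⟩ + 0.1324i|10⟩ - 0.631|11⟩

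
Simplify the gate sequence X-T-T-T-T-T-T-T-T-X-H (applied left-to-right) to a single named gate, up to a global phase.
H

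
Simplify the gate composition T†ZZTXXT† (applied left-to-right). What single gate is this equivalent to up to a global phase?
T†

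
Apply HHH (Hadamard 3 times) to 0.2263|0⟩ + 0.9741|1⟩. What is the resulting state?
0.8488|0⟩ - 0.5288|1⟩

H² = I, so H^3 = H: a single Hadamard. With (a, b) = (0.2263, 0.9741), H gives ((a + b)/√2, (a − b)/√2) = (0.8488, -0.5288).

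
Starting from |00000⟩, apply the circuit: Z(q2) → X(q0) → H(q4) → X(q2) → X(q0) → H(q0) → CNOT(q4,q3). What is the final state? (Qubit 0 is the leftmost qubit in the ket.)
1/2|00100⟩ + 1/2|00111⟩ + 1/2|10100⟩ + 1/2|10111⟩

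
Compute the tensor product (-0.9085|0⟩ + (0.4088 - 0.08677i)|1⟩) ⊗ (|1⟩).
-0.9085|01⟩ + (0.4088 - 0.08677i)|11⟩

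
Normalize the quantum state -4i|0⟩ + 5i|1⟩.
-0.6247i|0⟩ + 0.7809i|1⟩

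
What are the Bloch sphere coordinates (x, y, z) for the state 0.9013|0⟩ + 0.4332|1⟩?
(0.7809, 0, 0.6247)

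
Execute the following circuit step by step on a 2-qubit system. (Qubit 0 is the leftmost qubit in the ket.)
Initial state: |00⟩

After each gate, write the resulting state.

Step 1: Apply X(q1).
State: |01⟩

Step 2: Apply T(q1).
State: (1/√2 + (1/√2)i)|01⟩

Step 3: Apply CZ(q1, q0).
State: (1/√2 + (1/√2)i)|01⟩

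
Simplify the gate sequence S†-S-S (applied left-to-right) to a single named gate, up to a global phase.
S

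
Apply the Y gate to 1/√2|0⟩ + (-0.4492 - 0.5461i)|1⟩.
(-0.5461 + 0.4492i)|0⟩ + (1/√2)i|1⟩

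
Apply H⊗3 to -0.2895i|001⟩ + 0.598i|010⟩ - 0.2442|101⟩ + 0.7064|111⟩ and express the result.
(0.1634 + 0.1091i)|000⟩ + (-0.1634 + 0.3138i)|001⟩ + (-0.3361 - 0.3138i)|010⟩ + (0.3361 - 0.1091i)|011⟩ + (-0.1634 + 0.1091i)|100⟩ + (0.1634 + 0.3138i)|101⟩ + (0.3361 - 0.3138i)|110⟩ + (-0.3361 - 0.1091i)|111⟩

H⊗3 gives amp(|y⟩) = (1/2√2) Σ_x (−1)^(x·y) amp(|x⟩), where x·y is the number of positions in which both x and y have a 1.
|000⟩: (-0.2895i + 0.598i - 0.2442 + 0.7064)/(2√2) = (0.1634 + 0.1091i)
|001⟩: (0.2895i + 0.598i + 0.2442 - 0.7064)/(2√2) = (-0.1634 + 0.3138i)
|010⟩: (-0.2895i - 0.598i - 0.2442 - 0.7064)/(2√2) = (-0.3361 - 0.3138i)
|011⟩: (0.2895i - 0.598i + 0.2442 + 0.7064)/(2√2) = (0.3361 - 0.1091i)
|100⟩: (-0.2895i + 0.598i + 0.2442 - 0.7064)/(2√2) = (-0.1634 + 0.1091i)
|101⟩: (0.2895i + 0.598i - 0.2442 + 0.7064)/(2√2) = (0.1634 + 0.3138i)
|110⟩: (-0.2895i - 0.598i + 0.2442 + 0.7064)/(2√2) = (0.3361 - 0.3138i)
|111⟩: (0.2895i - 0.598i - 0.2442 - 0.7064)/(2√2) = (-0.3361 - 0.1091i)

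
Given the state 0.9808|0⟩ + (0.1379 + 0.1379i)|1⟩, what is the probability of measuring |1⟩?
0.03803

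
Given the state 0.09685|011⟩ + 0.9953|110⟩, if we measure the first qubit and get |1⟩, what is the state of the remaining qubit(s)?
|10⟩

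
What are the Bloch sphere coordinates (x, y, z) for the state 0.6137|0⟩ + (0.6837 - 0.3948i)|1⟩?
(0.8392, -0.4846, -0.2467)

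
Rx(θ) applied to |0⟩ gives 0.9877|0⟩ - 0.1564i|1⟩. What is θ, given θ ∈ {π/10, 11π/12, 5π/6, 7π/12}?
π/10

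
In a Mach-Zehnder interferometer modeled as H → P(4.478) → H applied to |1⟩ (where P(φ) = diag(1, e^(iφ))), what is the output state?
(0.6161 + 0.4863i)|0⟩ + (0.3839 - 0.4863i)|1⟩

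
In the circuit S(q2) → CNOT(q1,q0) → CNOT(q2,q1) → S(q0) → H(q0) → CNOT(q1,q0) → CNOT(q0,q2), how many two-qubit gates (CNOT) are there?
4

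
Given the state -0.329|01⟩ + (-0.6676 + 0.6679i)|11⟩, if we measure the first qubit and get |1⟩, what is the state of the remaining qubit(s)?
(-0.7069 + 0.7073i)|1⟩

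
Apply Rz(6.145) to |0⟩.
(-0.9976 - 0.06904i)|0⟩

Rz(6.145) = [[e^(−iθ/2), 0], [0, e^(iθ/2)]] with e^(±iθ/2) = cos(θ/2) ± i·sin(θ/2); θ = 6.145, cos(θ/2) ≈ -0.997614, sin(θ/2) ≈ 0.0690377.
With a = amp(|0⟩) = 1 and b = amp(|1⟩) = 0:
new amp(|0⟩) = (-0.997614 - 0.0690377i)·a = (-0.9976 - 0.06904i)
new amp(|1⟩) = (-0.997614 + 0.0690377i)·b = 0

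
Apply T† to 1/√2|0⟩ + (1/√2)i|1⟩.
1/√2|0⟩ + (1/2 + (1/2)i)|1⟩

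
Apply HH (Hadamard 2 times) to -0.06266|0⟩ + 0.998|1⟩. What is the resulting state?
-0.06266|0⟩ + 0.998|1⟩

H² = I, so an even number of Hadamards cancels: H^2 = I and the state is unchanged.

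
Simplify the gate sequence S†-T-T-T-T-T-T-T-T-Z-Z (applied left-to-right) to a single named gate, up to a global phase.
S†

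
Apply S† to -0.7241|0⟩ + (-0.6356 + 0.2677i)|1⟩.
-0.7241|0⟩ + (0.2677 + 0.6356i)|1⟩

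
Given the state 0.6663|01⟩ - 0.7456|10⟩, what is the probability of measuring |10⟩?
0.5559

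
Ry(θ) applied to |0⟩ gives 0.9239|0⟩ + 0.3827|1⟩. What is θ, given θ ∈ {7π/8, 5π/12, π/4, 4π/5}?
π/4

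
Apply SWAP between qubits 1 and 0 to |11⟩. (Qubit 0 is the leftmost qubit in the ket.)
|11⟩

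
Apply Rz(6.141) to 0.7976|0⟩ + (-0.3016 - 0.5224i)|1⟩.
(-0.7956 - 0.05666i)|0⟩ + (0.3379 + 0.4997i)|1⟩

Rz(6.141) = [[e^(−iθ/2), 0], [0, e^(iθ/2)]] with e^(±iθ/2) = cos(θ/2) ± i·sin(θ/2); θ = 6.141, cos(θ/2) ≈ -0.997474, sin(θ/2) ≈ 0.0710328.
With a = amp(|0⟩) = 0.7976 and b = amp(|1⟩) = (-0.3016 - 0.5224i):
new amp(|0⟩) = (-0.997474 - 0.0710328i)·a = (-0.7956 - 0.05666i)
new amp(|1⟩) = (-0.997474 + 0.0710328i)·b = (0.3379 + 0.4997i)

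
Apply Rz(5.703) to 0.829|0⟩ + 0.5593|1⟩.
(-0.7944 - 0.2371i)|0⟩ + (-0.5359 + 0.16i)|1⟩

Rz(5.703) = [[e^(−iθ/2), 0], [0, e^(iθ/2)]] with e^(±iθ/2) = cos(θ/2) ± i·sin(θ/2); θ = 5.703, cos(θ/2) ≈ -0.958217, sin(θ/2) ≈ 0.286041.
With a = amp(|0⟩) = 0.829 and b = amp(|1⟩) = 0.5593:
new amp(|0⟩) = (-0.958217 - 0.286041i)·a = (-0.7944 - 0.2371i)
new amp(|1⟩) = (-0.958217 + 0.286041i)·b = (-0.5359 + 0.16i)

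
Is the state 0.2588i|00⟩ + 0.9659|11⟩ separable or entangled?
Entangled

Writing the state as a|00⟩ + b|01⟩ + c|10⟩ + d|11⟩, it is a product state iff ad − bc = 0.
Here (a, b, c, d) = (0.2588i, 0, 0, 0.9659): ad − bc = (0.2588i)(0.9659) − (0)(0) = 0.25i ≠ 0, so the state is entangled.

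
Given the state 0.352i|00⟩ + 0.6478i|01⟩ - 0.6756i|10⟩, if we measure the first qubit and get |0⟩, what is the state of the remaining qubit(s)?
0.4774i|0⟩ + 0.8787i|1⟩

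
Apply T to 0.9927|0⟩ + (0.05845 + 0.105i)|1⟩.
0.9927|0⟩ + (-0.03292 + 0.1156i)|1⟩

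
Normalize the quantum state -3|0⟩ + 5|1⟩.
-0.5145|0⟩ + 0.8575|1⟩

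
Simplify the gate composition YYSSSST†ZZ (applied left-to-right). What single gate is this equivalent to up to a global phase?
T†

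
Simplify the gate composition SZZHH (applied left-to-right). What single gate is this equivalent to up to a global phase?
S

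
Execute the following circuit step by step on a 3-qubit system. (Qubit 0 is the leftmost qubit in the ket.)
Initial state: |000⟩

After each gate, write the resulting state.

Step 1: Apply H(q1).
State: 1/√2|000⟩ + 1/√2|010⟩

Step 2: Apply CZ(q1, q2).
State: 1/√2|000⟩ + 1/√2|010⟩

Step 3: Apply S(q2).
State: 1/√2|000⟩ + 1/√2|010⟩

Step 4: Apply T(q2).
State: 1/√2|000⟩ + 1/√2|010⟩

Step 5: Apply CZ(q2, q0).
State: 1/√2|000⟩ + 1/√2|010⟩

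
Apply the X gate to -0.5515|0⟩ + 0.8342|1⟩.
0.8342|0⟩ - 0.5515|1⟩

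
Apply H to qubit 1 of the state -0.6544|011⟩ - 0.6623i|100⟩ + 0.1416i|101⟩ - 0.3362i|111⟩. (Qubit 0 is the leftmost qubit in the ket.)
-0.4627|001⟩ + 0.4627|011⟩ - 0.4683i|100⟩ - 0.1376i|101⟩ - 0.4683i|110⟩ + 0.3379i|111⟩

H on qubit 1 mixes each pair of kets that differ only in qubit 1: amplitudes (a, b) of (|…0…⟩, |…1…⟩) become ((a + b)/√2, (a − b)/√2). Kets absent from the input have amplitude 0.
(|001⟩, |011⟩): (a, b) = (0, -0.6544) → (-0.4627, 0.4627)
(|100⟩, |110⟩): (a, b) = (-0.6623i, 0) → (-0.4683i, -0.4683i)
(|101⟩, |111⟩): (a, b) = (0.1416i, -0.3362i) → (-0.1376i, 0.3379i)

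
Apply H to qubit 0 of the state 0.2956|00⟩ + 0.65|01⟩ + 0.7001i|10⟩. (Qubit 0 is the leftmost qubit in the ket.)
(0.209 + 0.495i)|00⟩ + 0.4596|01⟩ + (0.209 - 0.495i)|10⟩ + 0.4596|11⟩

H on qubit 0 mixes each pair of kets that differ only in qubit 0: amplitudes (a, b) of (|…0…⟩, |…1…⟩) become ((a + b)/√2, (a − b)/√2). Kets absent from the input have amplitude 0.
(|00⟩, |10⟩): (a, b) = (0.2956, 0.7001i) → ((0.209 + 0.495i), (0.209 - 0.495i))
(|01⟩, |11⟩): (a, b) = (0.65, 0) → (0.4596, 0.4596)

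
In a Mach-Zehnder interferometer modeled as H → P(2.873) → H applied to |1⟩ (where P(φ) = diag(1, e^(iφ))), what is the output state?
(0.9821 - 0.1327i)|0⟩ + (0.01793 + 0.1327i)|1⟩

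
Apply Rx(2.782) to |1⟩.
-0.9839i|0⟩ + 0.1788|1⟩

Rx(2.782) = [[cos(θ/2), −i·sin(θ/2)], [−i·sin(θ/2), cos(θ/2)]]; θ = 2.782, cos(θ/2) ≈ 0.178829, sin(θ/2) ≈ 0.98388.
With a = amp(|0⟩) = 0 and b = amp(|1⟩) = 1:
new amp(|0⟩) = (0.178829)·a + (-0.98388i)·b = -0.9839i
new amp(|1⟩) = (-0.98388i)·a + (0.178829)·b = 0.1788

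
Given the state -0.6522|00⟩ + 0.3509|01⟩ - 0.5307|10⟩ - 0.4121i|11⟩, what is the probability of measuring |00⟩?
0.4254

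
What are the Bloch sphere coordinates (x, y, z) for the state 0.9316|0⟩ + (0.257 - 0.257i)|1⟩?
(0.4788, -0.4788, 0.7358)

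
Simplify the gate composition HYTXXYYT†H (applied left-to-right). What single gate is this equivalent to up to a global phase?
Y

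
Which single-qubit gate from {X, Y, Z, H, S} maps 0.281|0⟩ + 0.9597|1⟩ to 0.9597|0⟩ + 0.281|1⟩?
X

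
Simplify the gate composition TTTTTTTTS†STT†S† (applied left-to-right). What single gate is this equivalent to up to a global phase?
S†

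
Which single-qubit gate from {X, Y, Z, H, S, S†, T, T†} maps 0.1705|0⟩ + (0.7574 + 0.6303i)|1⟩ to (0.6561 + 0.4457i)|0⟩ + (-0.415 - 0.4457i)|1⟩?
H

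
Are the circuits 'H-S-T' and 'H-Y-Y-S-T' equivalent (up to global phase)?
Yes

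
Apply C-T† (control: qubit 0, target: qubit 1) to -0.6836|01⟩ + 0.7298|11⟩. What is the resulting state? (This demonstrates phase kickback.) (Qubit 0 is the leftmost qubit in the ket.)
-0.6836|01⟩ + (0.516 - 0.516i)|11⟩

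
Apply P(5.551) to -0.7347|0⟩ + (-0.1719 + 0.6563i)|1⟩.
-0.7347|0⟩ + (0.3109 + 0.603i)|1⟩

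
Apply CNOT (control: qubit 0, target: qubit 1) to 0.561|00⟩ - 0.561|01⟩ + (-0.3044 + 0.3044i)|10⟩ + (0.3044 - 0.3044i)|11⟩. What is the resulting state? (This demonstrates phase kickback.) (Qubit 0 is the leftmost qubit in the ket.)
0.561|00⟩ - 0.561|01⟩ + (0.3044 - 0.3044i)|10⟩ + (-0.3044 + 0.3044i)|11⟩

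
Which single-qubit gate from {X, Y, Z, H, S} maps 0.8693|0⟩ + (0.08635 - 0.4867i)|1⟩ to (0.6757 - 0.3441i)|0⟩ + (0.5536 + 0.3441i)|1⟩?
H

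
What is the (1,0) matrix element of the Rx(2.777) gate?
-0.9834i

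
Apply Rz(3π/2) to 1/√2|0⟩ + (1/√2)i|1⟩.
(-1/2 - (1/2)i)|0⟩ + (-1/2 - (1/2)i)|1⟩

Rz(3π/2) = [[e^(−iθ/2), 0], [0, e^(iθ/2)]] with e^(±iθ/2) = cos(θ/2) ± i·sin(θ/2); θ = 3π/2, cos(θ/2) ≈ -0.707107, sin(θ/2) ≈ 0.707107.
With a = amp(|0⟩) = 1/√2 and b = amp(|1⟩) = (1/√2)i:
new amp(|0⟩) = (-0.707107 - 0.707107i)·a = (-1/2 - (1/2)i)
new amp(|1⟩) = (-0.707107 + 0.707107i)·b = (-1/2 - (1/2)i)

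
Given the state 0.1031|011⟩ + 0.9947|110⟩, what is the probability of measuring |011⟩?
0.01063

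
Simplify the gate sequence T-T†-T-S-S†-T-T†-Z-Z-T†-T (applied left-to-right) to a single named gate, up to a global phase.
T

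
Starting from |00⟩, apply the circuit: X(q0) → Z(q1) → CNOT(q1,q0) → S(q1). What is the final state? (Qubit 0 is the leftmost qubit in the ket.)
|10⟩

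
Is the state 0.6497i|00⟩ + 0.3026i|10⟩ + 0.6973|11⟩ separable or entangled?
Entangled

Writing the state as a|00⟩ + b|01⟩ + c|10⟩ + d|11⟩, it is a product state iff ad − bc = 0.
Here (a, b, c, d) = (0.6497i, 0, 0.3026i, 0.6973): ad − bc = (0.6497i)(0.6973) − (0)(0.3026i) = 0.453i ≠ 0, so the state is entangled.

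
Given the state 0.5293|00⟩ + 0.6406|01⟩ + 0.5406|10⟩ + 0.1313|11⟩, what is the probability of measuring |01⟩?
0.4104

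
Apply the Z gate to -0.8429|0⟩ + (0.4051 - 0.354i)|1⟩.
-0.8429|0⟩ + (-0.4051 + 0.354i)|1⟩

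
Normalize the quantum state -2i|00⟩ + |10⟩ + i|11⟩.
-0.8165i|00⟩ + 1/√6|10⟩ + (1/√6)i|11⟩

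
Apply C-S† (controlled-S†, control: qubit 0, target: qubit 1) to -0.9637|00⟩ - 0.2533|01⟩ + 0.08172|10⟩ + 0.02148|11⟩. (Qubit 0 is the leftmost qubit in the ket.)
-0.9637|00⟩ - 0.2533|01⟩ + 0.08172|10⟩ - 0.02148i|11⟩

C-S† leaves the control-|0⟩ kets |00⟩, |01⟩ unchanged and applies S† to qubit 1 on the control-|1⟩ pair (|10⟩, |11⟩).
S† = [[1, 0], [0, -i]].
With a = amp(|10⟩) = 0.08172 and b = amp(|11⟩) = 0.02148:
new amp(|10⟩) = (1)·a = 0.08172
new amp(|11⟩) = (-i)·b = -0.02148i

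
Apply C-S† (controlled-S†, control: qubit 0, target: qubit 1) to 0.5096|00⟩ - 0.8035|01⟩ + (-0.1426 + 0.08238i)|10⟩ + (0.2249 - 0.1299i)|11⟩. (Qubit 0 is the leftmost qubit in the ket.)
0.5096|00⟩ - 0.8035|01⟩ + (-0.1426 + 0.08238i)|10⟩ + (-0.1299 - 0.2249i)|11⟩

C-S† leaves the control-|0⟩ kets |00⟩, |01⟩ unchanged and applies S† to qubit 1 on the control-|1⟩ pair (|10⟩, |11⟩).
S† = [[1, 0], [0, -i]].
With a = amp(|10⟩) = (-0.1426 + 0.08238i) and b = amp(|11⟩) = (0.2249 - 0.1299i):
new amp(|10⟩) = (1)·a = (-0.1426 + 0.08238i)
new amp(|11⟩) = (-i)·b = (-0.1299 - 0.2249i)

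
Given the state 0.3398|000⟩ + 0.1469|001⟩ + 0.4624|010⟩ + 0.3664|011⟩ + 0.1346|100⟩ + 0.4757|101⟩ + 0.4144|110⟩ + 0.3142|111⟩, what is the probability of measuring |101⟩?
0.2263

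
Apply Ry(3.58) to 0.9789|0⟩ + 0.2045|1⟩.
-0.4125|0⟩ + 0.911|1⟩

Ry(3.58) = [[cos(θ/2), −sin(θ/2)], [sin(θ/2), cos(θ/2)]]; θ = 3.58, cos(θ/2) ≈ -0.217452, sin(θ/2) ≈ 0.976071.
With a = amp(|0⟩) = 0.9789 and b = amp(|1⟩) = 0.2045:
new amp(|0⟩) = (-0.217452)·a + (-0.976071)·b = -0.4125
new amp(|1⟩) = (0.976071)·a + (-0.217452)·b = 0.911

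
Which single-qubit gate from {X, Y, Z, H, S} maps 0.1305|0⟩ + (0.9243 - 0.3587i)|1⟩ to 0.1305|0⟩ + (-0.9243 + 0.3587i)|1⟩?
Z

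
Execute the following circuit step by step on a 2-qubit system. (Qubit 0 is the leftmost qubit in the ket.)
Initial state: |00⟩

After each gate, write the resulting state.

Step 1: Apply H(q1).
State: 1/√2|00⟩ + 1/√2|01⟩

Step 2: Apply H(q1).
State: |00⟩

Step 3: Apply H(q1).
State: 1/√2|00⟩ + 1/√2|01⟩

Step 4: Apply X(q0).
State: 1/√2|10⟩ + 1/√2|11⟩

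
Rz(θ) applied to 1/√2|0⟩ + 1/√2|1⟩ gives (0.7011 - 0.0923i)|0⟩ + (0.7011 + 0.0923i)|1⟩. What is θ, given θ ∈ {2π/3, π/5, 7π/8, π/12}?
π/12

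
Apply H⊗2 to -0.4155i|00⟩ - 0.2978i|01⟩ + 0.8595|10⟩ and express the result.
(0.4298 - 0.3567i)|00⟩ + (0.4298 - 0.05885i)|01⟩ + (-0.4298 - 0.3567i)|10⟩ + (-0.4298 - 0.05885i)|11⟩

H⊗2 gives amp(|y⟩) = (1/2) Σ_x (−1)^(x·y) amp(|x⟩), where x·y is the number of positions in which both x and y have a 1.
|00⟩: (-0.4155i - 0.2978i + 0.8595)/2 = (0.4298 - 0.3567i)
|01⟩: (-0.4155i + 0.2978i + 0.8595)/2 = (0.4298 - 0.05885i)
|10⟩: (-0.4155i - 0.2978i - 0.8595)/2 = (-0.4298 - 0.3567i)
|11⟩: (-0.4155i + 0.2978i - 0.8595)/2 = (-0.4298 - 0.05885i)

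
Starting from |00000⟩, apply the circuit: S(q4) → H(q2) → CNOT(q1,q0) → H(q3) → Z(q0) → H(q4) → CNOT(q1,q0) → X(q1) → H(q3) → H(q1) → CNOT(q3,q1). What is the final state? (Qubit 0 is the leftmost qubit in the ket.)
1/√8|00000⟩ + 1/√8|00001⟩ + 1/√8|00100⟩ + 1/√8|00101⟩ - 1/√8|01000⟩ - 1/√8|01001⟩ - 1/√8|01100⟩ - 1/√8|01101⟩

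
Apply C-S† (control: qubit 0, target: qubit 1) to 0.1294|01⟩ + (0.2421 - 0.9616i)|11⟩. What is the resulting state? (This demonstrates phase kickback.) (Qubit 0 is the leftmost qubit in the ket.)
0.1294|01⟩ + (-0.9616 - 0.2421i)|11⟩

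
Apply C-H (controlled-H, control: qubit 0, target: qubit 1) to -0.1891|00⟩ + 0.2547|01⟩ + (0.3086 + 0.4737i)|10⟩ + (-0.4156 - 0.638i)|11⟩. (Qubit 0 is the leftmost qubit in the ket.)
-0.1891|00⟩ + 0.2547|01⟩ + (-0.07566 - 0.1162i)|10⟩ + (0.5121 + 0.7861i)|11⟩

C-H leaves the control-|0⟩ kets |00⟩, |01⟩ unchanged and applies H to qubit 1 on the control-|1⟩ pair (|10⟩, |11⟩).
H = [[1/√2, 1/√2], [1/√2, -1/√2]].
With a = amp(|10⟩) = (0.3086 + 0.4737i) and b = amp(|11⟩) = (-0.4156 - 0.638i):
new amp(|10⟩) = (1/√2)·a + (1/√2)·b = (-0.07566 - 0.1162i)
new amp(|11⟩) = (1/√2)·a + (-1/√2)·b = (0.5121 + 0.7861i)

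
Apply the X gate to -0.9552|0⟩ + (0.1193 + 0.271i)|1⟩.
(0.1193 + 0.271i)|0⟩ - 0.9552|1⟩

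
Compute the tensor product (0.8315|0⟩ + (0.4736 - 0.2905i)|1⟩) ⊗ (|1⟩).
0.8315|01⟩ + (0.4736 - 0.2905i)|11⟩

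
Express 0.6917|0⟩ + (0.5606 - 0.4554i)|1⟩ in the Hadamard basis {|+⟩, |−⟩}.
(0.8855 - 0.322i)|+⟩ + (0.0927 + 0.322i)|−⟩

With |ψ⟩ = α|0⟩ + β|1⟩, the Hadamard-basis coefficients are ⟨+|ψ⟩ = (α + β)/√2 and ⟨−|ψ⟩ = (α − β)/√2.
Here α = 0.6917, β = (0.5606 - 0.4554i): (α + β)/√2 = (0.8855 - 0.322i), (α − β)/√2 = (0.0927 + 0.322i).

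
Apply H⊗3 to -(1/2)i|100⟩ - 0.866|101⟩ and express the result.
(-0.3062 - 0.1768i)|000⟩ + (0.3062 - 0.1768i)|001⟩ + (-0.3062 - 0.1768i)|010⟩ + (0.3062 - 0.1768i)|011⟩ + (0.3062 + 0.1768i)|100⟩ + (-0.3062 + 0.1768i)|101⟩ + (0.3062 + 0.1768i)|110⟩ + (-0.3062 + 0.1768i)|111⟩

H⊗3 gives amp(|y⟩) = (1/2√2) Σ_x (−1)^(x·y) amp(|x⟩), where x·y is the number of positions in which both x and y have a 1.
|000⟩: (-(1/2)i - 0.866)/(2√2) = (-0.3062 - 0.1768i)
|001⟩: (-(1/2)i + 0.866)/(2√2) = (0.3062 - 0.1768i)
|010⟩: (-(1/2)i - 0.866)/(2√2) = (-0.3062 - 0.1768i)
|011⟩: (-(1/2)i + 0.866)/(2√2) = (0.3062 - 0.1768i)
|100⟩: ((1/2)i + 0.866)/(2√2) = (0.3062 + 0.1768i)
|101⟩: ((1/2)i - 0.866)/(2√2) = (-0.3062 + 0.1768i)
|110⟩: ((1/2)i + 0.866)/(2√2) = (0.3062 + 0.1768i)
|111⟩: ((1/2)i - 0.866)/(2√2) = (-0.3062 + 0.1768i)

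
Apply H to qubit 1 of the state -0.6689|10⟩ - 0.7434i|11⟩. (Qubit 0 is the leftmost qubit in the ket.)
(-0.473 - 0.5257i)|10⟩ + (-0.473 + 0.5257i)|11⟩

H on qubit 1 mixes each pair of kets that differ only in qubit 1: amplitudes (a, b) of (|…0…⟩, |…1…⟩) become ((a + b)/√2, (a − b)/√2). Kets absent from the input have amplitude 0.
(|10⟩, |11⟩): (a, b) = (-0.6689, -0.7434i) → ((-0.473 - 0.5257i), (-0.473 + 0.5257i))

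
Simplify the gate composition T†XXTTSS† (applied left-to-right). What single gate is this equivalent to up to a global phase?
T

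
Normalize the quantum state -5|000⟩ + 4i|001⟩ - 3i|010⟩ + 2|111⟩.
-0.6804|000⟩ + 0.5443i|001⟩ - (1/√6)i|010⟩ + 0.2722|111⟩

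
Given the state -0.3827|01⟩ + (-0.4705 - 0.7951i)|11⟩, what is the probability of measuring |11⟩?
0.8536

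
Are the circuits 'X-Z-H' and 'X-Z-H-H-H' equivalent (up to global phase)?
Yes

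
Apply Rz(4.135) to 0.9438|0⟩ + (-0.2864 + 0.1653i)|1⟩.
(-0.4497 - 0.8297i)|0⟩ + (-0.008847 - 0.3306i)|1⟩

Rz(4.135) = [[e^(−iθ/2), 0], [0, e^(iθ/2)]] with e^(±iθ/2) = cos(θ/2) ± i·sin(θ/2); θ = 4.135, cos(θ/2) ≈ -0.47653, sin(θ/2) ≈ 0.879158.
With a = amp(|0⟩) = 0.9438 and b = amp(|1⟩) = (-0.2864 + 0.1653i):
new amp(|0⟩) = (-0.47653 - 0.879158i)·a = (-0.4497 - 0.8297i)
new amp(|1⟩) = (-0.47653 + 0.879158i)·b = (-0.008847 - 0.3306i)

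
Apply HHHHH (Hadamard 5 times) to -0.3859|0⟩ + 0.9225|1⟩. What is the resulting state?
0.3794|0⟩ - 0.9252|1⟩

H² = I, so H^5 = H: a single Hadamard. With (a, b) = (-0.3859, 0.9225), H gives ((a + b)/√2, (a − b)/√2) = (0.3794, -0.9252).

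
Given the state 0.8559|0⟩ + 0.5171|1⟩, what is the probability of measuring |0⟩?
0.7326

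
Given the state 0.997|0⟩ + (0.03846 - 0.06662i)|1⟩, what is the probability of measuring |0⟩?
0.994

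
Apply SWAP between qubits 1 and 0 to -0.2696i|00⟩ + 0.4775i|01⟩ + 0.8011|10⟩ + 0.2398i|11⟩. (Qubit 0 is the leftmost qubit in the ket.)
-0.2696i|00⟩ + 0.8011|01⟩ + 0.4775i|10⟩ + 0.2398i|11⟩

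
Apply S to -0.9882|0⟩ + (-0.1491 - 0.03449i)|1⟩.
-0.9882|0⟩ + (0.03449 - 0.1491i)|1⟩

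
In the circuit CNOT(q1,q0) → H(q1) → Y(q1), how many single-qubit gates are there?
2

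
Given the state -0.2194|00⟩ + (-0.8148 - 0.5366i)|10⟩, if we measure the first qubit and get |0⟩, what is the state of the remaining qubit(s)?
-|0⟩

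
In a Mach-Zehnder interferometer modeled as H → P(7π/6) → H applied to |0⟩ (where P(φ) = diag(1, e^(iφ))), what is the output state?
(0.06699 - 0.25i)|0⟩ + (0.933 + 0.25i)|1⟩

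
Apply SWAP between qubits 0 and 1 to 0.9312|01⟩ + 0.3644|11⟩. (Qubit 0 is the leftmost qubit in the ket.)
0.9312|10⟩ + 0.3644|11⟩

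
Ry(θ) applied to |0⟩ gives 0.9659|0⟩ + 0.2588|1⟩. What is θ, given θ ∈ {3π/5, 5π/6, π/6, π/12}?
π/6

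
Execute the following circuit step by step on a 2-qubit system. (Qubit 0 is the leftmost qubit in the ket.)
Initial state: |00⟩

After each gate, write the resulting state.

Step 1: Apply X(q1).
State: |01⟩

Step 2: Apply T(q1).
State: (1/√2 + (1/√2)i)|01⟩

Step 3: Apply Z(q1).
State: (-1/√2 - (1/√2)i)|01⟩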